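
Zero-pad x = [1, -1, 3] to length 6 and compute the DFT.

Original 3-point DFT: [3, 3.4641i, -3.4641i]
Zero-padded 6-point DFT provides frequency interpolation.

DFT_6([x, 0, ...]) = [3, -1.0000-1.7321i, 3.4641i, 5, -3.4641i, -1.0000+1.7321i]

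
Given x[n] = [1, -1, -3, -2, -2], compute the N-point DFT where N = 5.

X[k] = Σ(n=0 to 4) x[n] · ω_5^(nk)
where ω_5 = e^(-2πi/5)

Computing each X[k]:
X[0] = -7
X[1] = 4.1180-0.3633i
X[2] = 1.8820-1.5388i
X[3] = 1.8820+1.5388i
X[4] = 4.1180+0.3633i

X = [-7, 4.1180-0.3633i, 1.8820-1.5388i, 1.8820+1.5388i, 4.1180+0.3633i]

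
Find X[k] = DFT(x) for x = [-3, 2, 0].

X[k] = Σ(n=0 to 2) x[n] · ω_3^(nk)
where ω_3 = e^(-2πi/3)

Computing each X[k]:
X[0] = -1
X[1] = -4.0000-1.7321i
X[2] = -4.0000+1.7321i

X = [-1, -4.0000-1.7321i, -4.0000+1.7321i]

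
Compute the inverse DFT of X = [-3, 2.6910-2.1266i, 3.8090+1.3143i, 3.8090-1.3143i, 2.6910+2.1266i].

x[n] = (1/5) Σ(k=0 to 4) X[k] · e^(2πikn/5)

Computing each x[n]:
x[0] = 2
x[1] = -1
x[2] = 0
x[3] = -2
x[4] = -2

x = [2, -1, 0, -2, -2]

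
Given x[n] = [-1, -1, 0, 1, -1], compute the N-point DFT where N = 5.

X[k] = Σ(n=0 to 4) x[n] · ω_5^(nk)
where ω_5 = e^(-2πi/5)

Computing each X[k]:
X[0] = -2
X[1] = -2.4271+0.5878i
X[2] = 0.9271-0.9511i
X[3] = 0.9271+0.9511i
X[4] = -2.4271-0.5878i

X = [-2, -2.4271+0.5878i, 0.9271-0.9511i, 0.9271+0.9511i, -2.4271-0.5878i]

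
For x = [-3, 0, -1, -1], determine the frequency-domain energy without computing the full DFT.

Parseval: Σ|x[n]|² = (1/N)Σ|X[k]|², so Σ|X[k]|² = N·Σ|x[n]|² = 4·11.0000

Σ|X[k]|² = N·Σ|x[n]|² = 4·11.0000 = 44.0000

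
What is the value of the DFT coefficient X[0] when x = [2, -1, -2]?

X[0] = Σ(n=0 to 2) x[n] · ω_3^0 = Σ x[n]
= (2) + (-1) + (-2)

X[0] = -1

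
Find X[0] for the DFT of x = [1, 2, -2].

X[0] = Σ(n=0 to 2) x[n] · ω_3^0 = Σ x[n]
= (1) + (2) + (-2)

X[0] = 1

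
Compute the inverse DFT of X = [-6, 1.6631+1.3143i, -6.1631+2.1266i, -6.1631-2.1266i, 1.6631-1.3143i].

x[n] = (1/5) Σ(k=0 to 4) X[k] · e^(2πikn/5)

Computing each x[n]:
x[0] = -3
x[1] = 0
x[2] = -2
x[3] = -3
x[4] = 2

x = [-3, 0, -2, -3, 2]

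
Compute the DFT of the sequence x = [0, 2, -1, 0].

X[k] = Σ(n=0 to 3) x[n] · ω_4^(nk)
where ω_4 = e^(-2πi/4)

Computing each X[k]:
X[0] = 1
X[1] = 1-2i
X[2] = -3
X[3] = 1+2i

X = [1, 1-2i, -3, 1+2i]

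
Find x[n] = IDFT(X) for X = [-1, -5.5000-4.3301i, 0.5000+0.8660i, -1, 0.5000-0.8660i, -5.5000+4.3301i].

x[n] = (1/6) Σ(k=0 to 5) X[k] · e^(2πikn/6)

Computing each x[n]:
x[0] = -2
x[1] = 0
x[2] = 2
x[3] = 2
x[4] = -1
x[5] = -2

x = [-2, 0, 2, 2, -1, -2]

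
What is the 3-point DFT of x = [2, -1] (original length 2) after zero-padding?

Original 2-point DFT: [1, 3]
Zero-padded 3-point DFT provides frequency interpolation.

DFT_3([x, 0, ...]) = [1, 2.5000+0.8660i, 2.5000-0.8660i]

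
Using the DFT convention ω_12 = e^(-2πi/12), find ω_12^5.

ω_12^5 = e^(-2πi·5/12)
= cos(-2π·5/12) + i·sin(-2π·5/12)
= cos(-10π/12) + i·sin(-10π/12)

ω_12^5 = cos(-10π/12) + i·sin(-10π/12) = -0.8660-0.5000i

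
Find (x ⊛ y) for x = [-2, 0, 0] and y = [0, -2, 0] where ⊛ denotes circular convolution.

(x ⊛ y)[n] = Σ(m=0 to 2) x[m] · y[(n-m) mod 3]

Computing each output sample:
(x ⊛ y)[0] = 0
(x ⊛ y)[1] = 4
(x ⊛ y)[2] = 0

x ⊛ y = [0, 4, 0]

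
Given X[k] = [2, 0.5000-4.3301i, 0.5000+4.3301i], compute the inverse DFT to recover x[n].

x[n] = (1/3) Σ(k=0 to 2) X[k] · e^(2πikn/3)

Computing each x[n]:
x[0] = 1
x[1] = 3
x[2] = -2

x = [1, 3, -2]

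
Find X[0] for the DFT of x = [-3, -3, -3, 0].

X[0] = Σ(n=0 to 3) x[n] · ω_4^0 = Σ x[n]
= (-3) + (-3) + (-3) + (0)

X[0] = -9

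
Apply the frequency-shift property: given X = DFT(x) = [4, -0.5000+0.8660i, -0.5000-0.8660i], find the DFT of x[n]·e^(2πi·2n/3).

Modulation property: DFT(ω_3^(-2n)·x[n]) = X[(k-2) mod 3], so circularly shift X by 2 positions.

X[k-2] = [-0.5000+0.8660i, -0.5000-0.8660i, 4]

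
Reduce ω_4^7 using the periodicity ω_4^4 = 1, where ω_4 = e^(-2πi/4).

Since ω_4^4 = 1, powers reduce modulo 4.
7 mod 4 = 3
So ω_4^7 = ω_4^3 = e^(-2πi·3/4)

ω_4^7 = ω_4^3 = 1i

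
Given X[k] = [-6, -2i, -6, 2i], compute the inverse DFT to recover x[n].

x[n] = (1/4) Σ(k=0 to 3) X[k] · e^(2πikn/4)

Computing each x[n]:
x[0] = -3
x[1] = 1
x[2] = -3
x[3] = -1

x = [-3, 1, -3, -1]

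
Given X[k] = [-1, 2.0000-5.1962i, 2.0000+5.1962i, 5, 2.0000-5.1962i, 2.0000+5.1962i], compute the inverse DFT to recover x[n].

x[n] = (1/6) Σ(k=0 to 5) X[k] · e^(2πikn/6)

Computing each x[n]:
x[0] = 2
x[1] = -1
x[2] = 3
x[3] = -1
x[4] = -3
x[5] = -1

x = [2, -1, 3, -1, -3, -1]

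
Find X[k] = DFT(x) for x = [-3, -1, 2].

X[k] = Σ(n=0 to 2) x[n] · ω_3^(nk)
where ω_3 = e^(-2πi/3)

Computing each X[k]:
X[0] = -2
X[1] = -3.5000+2.5981i
X[2] = -3.5000-2.5981i

X = [-2, -3.5000+2.5981i, -3.5000-2.5981i]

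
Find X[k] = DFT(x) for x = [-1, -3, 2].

X[k] = Σ(n=0 to 2) x[n] · ω_3^(nk)
where ω_3 = e^(-2πi/3)

Computing each X[k]:
X[0] = -2
X[1] = -0.5000+4.3301i
X[2] = -0.5000-4.3301i

X = [-2, -0.5000+4.3301i, -0.5000-4.3301i]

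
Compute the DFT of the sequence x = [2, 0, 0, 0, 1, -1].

X[k] = Σ(n=0 to 5) x[n] · ω_6^(nk)
where ω_6 = e^(-2πi/6)

Computing each X[k]:
X[0] = 2
X[1] = 1
X[2] = 2.0000-1.7321i
X[3] = 4
X[4] = 2.0000+1.7321i
X[5] = 1

X = [2, 1, 2.0000-1.7321i, 4, 2.0000+1.7321i, 1]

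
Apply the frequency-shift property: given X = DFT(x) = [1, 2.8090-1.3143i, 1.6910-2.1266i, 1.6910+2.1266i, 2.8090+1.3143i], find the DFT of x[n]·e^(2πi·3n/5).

Modulation property: DFT(ω_5^(-3n)·x[n]) = X[(k-3) mod 5], so circularly shift X by 3 positions.

X[k-3] = [1.6910-2.1266i, 1.6910+2.1266i, 2.8090+1.3143i, 1, 2.8090-1.3143i]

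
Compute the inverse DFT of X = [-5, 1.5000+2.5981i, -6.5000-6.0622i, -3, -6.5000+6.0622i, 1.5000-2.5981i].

x[n] = (1/6) Σ(k=0 to 5) X[k] · e^(2πikn/6)

Computing each x[n]:
x[0] = -3
x[1] = 2
x[2] = -3
x[3] = -3
x[4] = 2
x[5] = 0

x = [-3, 2, -3, -3, 2, 0]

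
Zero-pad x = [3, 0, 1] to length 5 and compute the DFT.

Original 3-point DFT: [4, 2.5000+0.8660i, 2.5000-0.8660i]
Zero-padded 5-point DFT provides frequency interpolation.

DFT_5([x, 0, ...]) = [4, 2.1910-0.5878i, 3.3090+0.9511i, 3.3090-0.9511i, 2.1910+0.5878i]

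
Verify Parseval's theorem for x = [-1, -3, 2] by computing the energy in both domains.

Time domain:
Σ|x[n]|² = |-1|² + |-3|² + |2|² = 14.0000

Frequency domain:
(1/3)Σ|X[k]|² = (1/3)(|-2|² + |-0.5000+4.3301i|² + |-0.5000-4.3301i|²) = (1/3)·42.0000 = 14.0000

Both sides agree, confirming Parseval's theorem.

Σ|x[n]|² = (1/N)Σ|X[k]|² = 14.0000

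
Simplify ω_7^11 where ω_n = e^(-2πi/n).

Since ω_7^7 = 1, powers reduce modulo 7.
11 mod 7 = 4
So ω_7^11 = ω_7^4 = e^(-2πi·4/7)

ω_7^11 = ω_7^4 = -0.9010+0.4339i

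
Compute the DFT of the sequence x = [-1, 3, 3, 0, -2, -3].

X[k] = Σ(n=0 to 5) x[n] · ω_6^(nk)
where ω_6 = e^(-2πi/6)

Computing each X[k]:
X[0] = 0
X[1] = -1.5000-9.5263i
X[2] = -1.5000-0.8660i
X[3] = 0
X[4] = -1.5000+0.8660i
X[5] = -1.5000+9.5263i

X = [0, -1.5000-9.5263i, -1.5000-0.8660i, 0, -1.5000+0.8660i, -1.5000+9.5263i]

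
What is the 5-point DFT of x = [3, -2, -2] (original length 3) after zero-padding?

Original 3-point DFT: [-1, 5, 5]
Zero-padded 5-point DFT provides frequency interpolation.

DFT_5([x, 0, ...]) = [-1, 4.0000+3.0777i, 4.0000-0.7265i, 4.0000+0.7265i, 4.0000-3.0777i]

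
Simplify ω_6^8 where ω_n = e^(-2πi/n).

Since ω_6^6 = 1, powers reduce modulo 6.
8 mod 6 = 2
So ω_6^8 = ω_6^2 = e^(-2πi·2/6)

ω_6^8 = ω_6^2 = -0.5000-0.8660i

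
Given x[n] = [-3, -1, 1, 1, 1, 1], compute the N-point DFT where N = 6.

X[k] = Σ(n=0 to 5) x[n] · ω_6^(nk)
where ω_6 = e^(-2πi/6)

Computing each X[k]:
X[0] = 0
X[1] = -5.0000+1.7321i
X[2] = -3.0000+1.7321i
X[3] = -2
X[4] = -3.0000-1.7321i
X[5] = -5.0000-1.7321i

X = [0, -5.0000+1.7321i, -3.0000+1.7321i, -2, -3.0000-1.7321i, -5.0000-1.7321i]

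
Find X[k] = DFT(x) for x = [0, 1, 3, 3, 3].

X[k] = Σ(n=0 to 4) x[n] · ω_5^(nk)
where ω_5 = e^(-2πi/5)

Computing each X[k]:
X[0] = 10
X[1] = -3.6180+1.9021i
X[2] = -1.3820+1.1756i
X[3] = -1.3820-1.1756i
X[4] = -3.6180-1.9021i

X = [10, -3.6180+1.9021i, -1.3820+1.1756i, -1.3820-1.1756i, -3.6180-1.9021i]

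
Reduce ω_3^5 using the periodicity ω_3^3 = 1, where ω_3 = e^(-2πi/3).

Since ω_3^3 = 1, powers reduce modulo 3.
5 mod 3 = 2
So ω_3^5 = ω_3^2 = e^(-2πi·2/3)

ω_3^5 = ω_3^2 = -0.5000+0.8660i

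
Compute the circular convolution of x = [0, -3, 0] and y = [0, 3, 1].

(x ⊛ y)[n] = Σ(m=0 to 2) x[m] · y[(n-m) mod 3]

Computing each output sample:
(x ⊛ y)[0] = -3
(x ⊛ y)[1] = 0
(x ⊛ y)[2] = -9

x ⊛ y = [-3, 0, -9]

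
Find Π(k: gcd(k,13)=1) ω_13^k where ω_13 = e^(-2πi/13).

The primitive 13th roots of unity are ω_13^k for k coprime to 13: k ∈ {1, 2, 3, 4, 5, 6, 7, 8, 9, 10, 11, 12}
Their product equals the constant term of the cyclotomic polynomial Φ_13(x) up to sign.
For n ≥ 3, the product of all primitive nth roots of unity is 1. (For n=1 it is 1; for n=2 it is -1.)

1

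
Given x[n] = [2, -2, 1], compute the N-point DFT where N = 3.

X[k] = Σ(n=0 to 2) x[n] · ω_3^(nk)
where ω_3 = e^(-2πi/3)

Computing each X[k]:
X[0] = 1
X[1] = 2.5000+2.5981i
X[2] = 2.5000-2.5981i

X = [1, 2.5000+2.5981i, 2.5000-2.5981i]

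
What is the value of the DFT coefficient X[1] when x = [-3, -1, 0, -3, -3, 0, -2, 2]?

X[1] = Σ(n=0 to 7) x[n] · ω_8^(1n) where ω_8 = e^(-2πi/8)
= (-3)·ω_8^0 + (-1)·ω_8^1 + (0)·ω_8^2 + (-3)·ω_8^3 + (-3)·ω_8^4 + (0)·ω_8^5 + (-2)·ω_8^6 + (2)·ω_8^7

X[1] = 2.8284+2.2426i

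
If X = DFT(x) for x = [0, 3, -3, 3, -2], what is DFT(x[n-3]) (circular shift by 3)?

Time shift by 3: X_shifted[k] = ω_5^(3k) · X[k]
Shifted x = [-3, 3, -2, 0, 3]

DFT(x[n-3]) = [1, 0.4721+1.1756i, -8.4721-1.9021i, -8.4721+1.9021i, 0.4721-1.1756i]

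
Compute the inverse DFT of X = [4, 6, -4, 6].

x[n] = (1/4) Σ(k=0 to 3) X[k] · e^(2πikn/4)

Computing each x[n]:
x[0] = 3
x[1] = 2
x[2] = -3
x[3] = 2

x = [3, 2, -3, 2]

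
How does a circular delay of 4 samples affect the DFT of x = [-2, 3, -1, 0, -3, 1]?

Time shift by 4: X_shifted[k] = ω_6^(4k) · X[k]
Shifted x = [-1, 0, -3, 1, -2, 3]

DFT(x[n-4]) = [-2, 2.0000+3.4641i, 1.0000+1.7321i, -10, 1.0000-1.7321i, 2.0000-3.4641i]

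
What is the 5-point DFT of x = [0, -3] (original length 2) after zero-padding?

Original 2-point DFT: [-3, 3]
Zero-padded 5-point DFT provides frequency interpolation.

DFT_5([x, 0, ...]) = [-3, -0.9271+2.8532i, 2.4271+1.7634i, 2.4271-1.7634i, -0.9271-2.8532i]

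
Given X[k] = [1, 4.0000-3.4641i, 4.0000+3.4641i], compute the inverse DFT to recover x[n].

x[n] = (1/3) Σ(k=0 to 2) X[k] · e^(2πikn/3)

Computing each x[n]:
x[0] = 3
x[1] = 1
x[2] = -3

x = [3, 1, -3]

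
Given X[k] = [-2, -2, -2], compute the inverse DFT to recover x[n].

x[n] = (1/3) Σ(k=0 to 2) X[k] · e^(2πikn/3)

Computing each x[n]:
x[0] = -2
x[1] = 0
x[2] = 0

x = [-2, 0, 0]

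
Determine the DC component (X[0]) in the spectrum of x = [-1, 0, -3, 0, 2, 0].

X[0] = Σ(n=0 to 5) x[n] · ω_6^0 = Σ x[n]
= (-1) + (0) + (-3) + (0) + (2) + (0)

X[0] = -2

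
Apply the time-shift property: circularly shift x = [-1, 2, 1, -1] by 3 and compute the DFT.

Time shift by 3: X_shifted[k] = ω_4^(3k) · X[k]
Shifted x = [2, 1, -1, -1]

DFT(x[n-3]) = [1, 3-2i, 1, 3+2i]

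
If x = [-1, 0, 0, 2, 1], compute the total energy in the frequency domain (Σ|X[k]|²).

Parseval: Σ|x[n]|² = (1/N)Σ|X[k]|², so Σ|X[k]|² = N·Σ|x[n]|² = 5·6.0000

Σ|X[k]|² = N·Σ|x[n]|² = 5·6.0000 = 30.0000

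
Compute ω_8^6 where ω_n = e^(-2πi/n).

ω_8^6 = e^(-2πi·6/8)
= cos(-2π·6/8) + i·sin(-2π·6/8)
= cos(-12π/8) + i·sin(-12π/8)

ω_8^6 = cos(-12π/8) + i·sin(-12π/8) = 1i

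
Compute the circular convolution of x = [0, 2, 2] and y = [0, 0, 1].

(x ⊛ y)[n] = Σ(m=0 to 2) x[m] · y[(n-m) mod 3]

Computing each output sample:
(x ⊛ y)[0] = 2
(x ⊛ y)[1] = 2
(x ⊛ y)[2] = 0

x ⊛ y = [2, 2, 0]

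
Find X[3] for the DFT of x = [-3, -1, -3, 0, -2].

X[3] = Σ(n=0 to 4) x[n] · ω_5^(3n) where ω_5 = e^(-2πi/5)
= (-3)·ω_5^0 + (-1)·ω_5^3 + (-3)·ω_5^6 + (0)·ω_5^9 + (-2)·ω_5^12

X[3] = -1.5000+3.4410i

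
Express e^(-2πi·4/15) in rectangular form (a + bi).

ω_15^4 = e^(-2πi·4/15)
= cos(-2π·4/15) + i·sin(-2π·4/15)
= cos(-8π/15) + i·sin(-8π/15)

ω_15^4 = cos(-8π/15) + i·sin(-8π/15) = -0.1045-0.9945i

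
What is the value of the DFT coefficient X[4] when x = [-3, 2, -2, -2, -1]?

X[4] = Σ(n=0 to 4) x[n] · ω_5^(4n) where ω_5 = e^(-2πi/5)
= (-3)·ω_5^0 + (2)·ω_5^4 + (-2)·ω_5^8 + (-2)·ω_5^12 + (-1)·ω_5^16

X[4] = 0.5451+2.8532i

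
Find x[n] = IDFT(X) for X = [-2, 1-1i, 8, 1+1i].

x[n] = (1/4) Σ(k=0 to 3) X[k] · e^(2πikn/4)

Computing each x[n]:
x[0] = 2
x[1] = -2
x[2] = 1
x[3] = -3

x = [2, -2, 1, -3]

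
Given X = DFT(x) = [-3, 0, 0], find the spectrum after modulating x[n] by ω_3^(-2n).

Modulation property: DFT(ω_3^(-2n)·x[n]) = X[(k-2) mod 3], so circularly shift X by 2 positions.

X[k-2] = [0, 0, -3]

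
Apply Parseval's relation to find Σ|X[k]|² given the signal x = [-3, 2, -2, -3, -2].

Parseval: Σ|x[n]|² = (1/N)Σ|X[k]|², so Σ|X[k]|² = N·Σ|x[n]|² = 5·30.0000

Σ|X[k]|² = N·Σ|x[n]|² = 5·30.0000 = 150.0000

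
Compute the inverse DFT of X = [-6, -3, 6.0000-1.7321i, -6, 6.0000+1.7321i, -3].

x[n] = (1/6) Σ(k=0 to 5) X[k] · e^(2πikn/6)

Computing each x[n]:
x[0] = -1
x[1] = -1
x[2] = -3
x[3] = 3
x[4] = -2
x[5] = -2

x = [-1, -1, -3, 3, -2, -2]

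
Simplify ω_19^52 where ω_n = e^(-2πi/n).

Since ω_19^19 = 1, powers reduce modulo 19.
52 mod 19 = 14
So ω_19^52 = ω_19^14 = e^(-2πi·14/19)

ω_19^52 = ω_19^14 = -0.0826+0.9966i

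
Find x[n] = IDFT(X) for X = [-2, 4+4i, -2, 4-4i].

x[n] = (1/4) Σ(k=0 to 3) X[k] · e^(2πikn/4)

Computing each x[n]:
x[0] = 1
x[1] = -2
x[2] = -3
x[3] = 2

x = [1, -2, -3, 2]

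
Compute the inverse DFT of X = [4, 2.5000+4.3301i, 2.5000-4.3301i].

x[n] = (1/3) Σ(k=0 to 2) X[k] · e^(2πikn/3)

Computing each x[n]:
x[0] = 3
x[1] = -2
x[2] = 3

x = [3, -2, 3]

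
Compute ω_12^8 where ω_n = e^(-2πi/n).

ω_12^8 = e^(-2πi·8/12)
= cos(-2π·8/12) + i·sin(-2π·8/12)
= cos(-16π/12) + i·sin(-16π/12)

ω_12^8 = cos(-16π/12) + i·sin(-16π/12) = -0.5000+0.8660i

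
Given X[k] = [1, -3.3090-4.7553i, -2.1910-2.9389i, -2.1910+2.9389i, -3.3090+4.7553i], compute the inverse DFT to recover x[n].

x[n] = (1/5) Σ(k=0 to 4) X[k] · e^(2πikn/5)

Computing each x[n]:
x[0] = -2
x[1] = 3
x[2] = 1
x[3] = 1
x[4] = -2

x = [-2, 3, 1, 1, -2]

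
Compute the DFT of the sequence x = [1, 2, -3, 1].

X[k] = Σ(n=0 to 3) x[n] · ω_4^(nk)
where ω_4 = e^(-2πi/4)

Computing each X[k]:
X[0] = 1
X[1] = 4-1i
X[2] = -5
X[3] = 4+1i

X = [1, 4-1i, -5, 4+1i]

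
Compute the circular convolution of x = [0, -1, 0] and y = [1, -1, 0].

(x ⊛ y)[n] = Σ(m=0 to 2) x[m] · y[(n-m) mod 3]

Computing each output sample:
(x ⊛ y)[0] = 0
(x ⊛ y)[1] = -1
(x ⊛ y)[2] = 1

x ⊛ y = [0, -1, 1]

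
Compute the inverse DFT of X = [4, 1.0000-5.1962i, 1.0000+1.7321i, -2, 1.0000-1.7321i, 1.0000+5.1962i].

x[n] = (1/6) Σ(k=0 to 5) X[k] · e^(2πikn/6)

Computing each x[n]:
x[0] = 1
x[1] = 2
x[2] = 2
x[3] = 1
x[4] = -2
x[5] = 0

x = [1, 2, 2, 1, -2, 0]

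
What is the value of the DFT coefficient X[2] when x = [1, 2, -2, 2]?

X[2] = Σ(n=0 to 3) x[n] · ω_4^(2n) where ω_4 = e^(-2πi/4)
= (1)·ω_4^0 + (2)·ω_4^2 + (-2)·ω_4^4 + (2)·ω_4^6

X[2] = -5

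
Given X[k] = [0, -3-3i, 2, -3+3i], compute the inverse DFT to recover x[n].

x[n] = (1/4) Σ(k=0 to 3) X[k] · e^(2πikn/4)

Computing each x[n]:
x[0] = -1
x[1] = 1
x[2] = 2
x[3] = -2

x = [-1, 1, 2, -2]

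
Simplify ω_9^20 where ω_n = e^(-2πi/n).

Since ω_9^9 = 1, powers reduce modulo 9.
20 mod 9 = 2
So ω_9^20 = ω_9^2 = e^(-2πi·2/9)

ω_9^20 = ω_9^2 = 0.1736-0.9848i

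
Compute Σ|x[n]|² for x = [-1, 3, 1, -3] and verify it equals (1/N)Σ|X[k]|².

Time domain:
Σ|x[n]|² = |-1|² + |3|² + |1|² + |-3|² = 20.0000

Frequency domain:
(1/4)Σ|X[k]|² = (1/4)(|0|² + |-2-6i|² + |0|² + |-2+6i|²) = (1/4)·80.0000 = 20.0000

Both sides agree, confirming Parseval's theorem.

Σ|x[n]|² = (1/N)Σ|X[k]|² = 20.0000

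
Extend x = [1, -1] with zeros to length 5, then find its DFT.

Original 2-point DFT: [0, 2]
Zero-padded 5-point DFT provides frequency interpolation.

DFT_5([x, 0, ...]) = [0, 0.6910+0.9511i, 1.8090+0.5878i, 1.8090-0.5878i, 0.6910-0.9511i]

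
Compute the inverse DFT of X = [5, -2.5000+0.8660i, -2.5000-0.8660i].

x[n] = (1/3) Σ(k=0 to 2) X[k] · e^(2πikn/3)

Computing each x[n]:
x[0] = 0
x[1] = 2
x[2] = 3

x = [0, 2, 3]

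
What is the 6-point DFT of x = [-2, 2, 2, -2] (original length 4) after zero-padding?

Original 4-point DFT: [0, -4-4i, 0, -4+4i]
Zero-padded 6-point DFT provides frequency interpolation.

DFT_6([x, 0, ...]) = [0, -3.4641i, -6, 0, -6, 3.4641i]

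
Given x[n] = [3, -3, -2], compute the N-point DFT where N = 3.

X[k] = Σ(n=0 to 2) x[n] · ω_3^(nk)
where ω_3 = e^(-2πi/3)

Computing each X[k]:
X[0] = -2
X[1] = 5.5000+0.8660i
X[2] = 5.5000-0.8660i

X = [-2, 5.5000+0.8660i, 5.5000-0.8660i]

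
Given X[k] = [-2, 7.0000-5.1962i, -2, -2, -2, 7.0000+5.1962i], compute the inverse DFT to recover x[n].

x[n] = (1/6) Σ(k=0 to 5) X[k] · e^(2πikn/6)

Computing each x[n]:
x[0] = 1
x[1] = 3
x[2] = 0
x[3] = -3
x[4] = -3
x[5] = 0

x = [1, 3, 0, -3, -3, 0]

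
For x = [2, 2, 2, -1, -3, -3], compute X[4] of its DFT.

X[4] = Σ(n=0 to 5) x[n] · ω_6^(4n) where ω_6 = e^(-2πi/6)
= (2)·ω_6^0 + (2)·ω_6^4 + (2)·ω_6^8 + (-1)·ω_6^12 + (-3)·ω_6^16 + (-3)·ω_6^20

X[4] = 2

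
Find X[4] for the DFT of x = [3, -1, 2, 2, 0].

X[4] = Σ(n=0 to 4) x[n] · ω_5^(4n) where ω_5 = e^(-2πi/5)
= (3)·ω_5^0 + (-1)·ω_5^4 + (2)·ω_5^8 + (2)·ω_5^12 + (0)·ω_5^16

X[4] = -0.5451-0.9511i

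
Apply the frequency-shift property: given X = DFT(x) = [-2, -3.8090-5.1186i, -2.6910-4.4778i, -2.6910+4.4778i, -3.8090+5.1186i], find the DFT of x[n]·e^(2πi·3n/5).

Modulation property: DFT(ω_5^(-3n)·x[n]) = X[(k-3) mod 5], so circularly shift X by 3 positions.

X[k-3] = [-2.6910-4.4778i, -2.6910+4.4778i, -3.8090+5.1186i, -2, -3.8090-5.1186i]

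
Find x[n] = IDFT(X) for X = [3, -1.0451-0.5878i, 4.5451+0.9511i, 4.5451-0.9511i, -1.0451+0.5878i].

x[n] = (1/5) Σ(k=0 to 4) X[k] · e^(2πikn/5)

Computing each x[n]:
x[0] = 2
x[1] = -1
x[2] = 2
x[3] = 1
x[4] = -1

x = [2, -1, 2, 1, -1]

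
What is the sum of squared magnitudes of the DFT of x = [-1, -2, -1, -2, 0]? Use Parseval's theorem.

Parseval: Σ|x[n]|² = (1/N)Σ|X[k]|², so Σ|X[k]|² = N·Σ|x[n]|² = 5·10.0000

Σ|X[k]|² = N·Σ|x[n]|² = 5·10.0000 = 50.0000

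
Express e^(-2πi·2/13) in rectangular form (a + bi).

ω_13^2 = e^(-2πi·2/13)
= cos(-2π·2/13) + i·sin(-2π·2/13)
= cos(-4π/13) + i·sin(-4π/13)

ω_13^2 = cos(-4π/13) + i·sin(-4π/13) = 0.5681-0.8230i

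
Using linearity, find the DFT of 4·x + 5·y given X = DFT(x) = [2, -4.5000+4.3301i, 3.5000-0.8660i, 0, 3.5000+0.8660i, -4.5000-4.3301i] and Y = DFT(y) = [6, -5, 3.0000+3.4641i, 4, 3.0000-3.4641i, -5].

By linearity: DFT(4x + 5y) = 4·DFT(x) + 5·DFT(y)
= 4·[2, -4.5000+4.3301i, 3.5000-0.8660i, 0, 3.5000+0.8660i, -4.5000-4.3301i] + 5·[6, -5, 3.0000+3.4641i, 4, 3.0000-3.4641i, -5]

Computing element-wise:
Z[0] = 4·(2) + 5·(6) = 38
Z[1] = 4·(-4.5000+4.3301i) + 5·(-5) = -43.0000+17.3204i
Z[2] = 4·(3.5000-0.8660i) + 5·(3.0000+3.4641i) = 29.0000+13.8565i
Z[3] = 4·(0) + 5·(4) = 20
Z[4] = 4·(3.5000+0.8660i) + 5·(3.0000-3.4641i) = 29.0000-13.8565i
Z[5] = 4·(-4.5000-4.3301i) + 5·(-5) = -43.0000-17.3204i

DFT(4x + 5y) = 4·X + 5·Y = [38, -43.0000+17.3204i, 29.0000+13.8565i, 20, 29.0000-13.8565i, -43.0000-17.3204i]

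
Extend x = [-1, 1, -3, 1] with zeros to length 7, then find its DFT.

Original 4-point DFT: [-2, 2, -6, 2]
Zero-padded 7-point DFT provides frequency interpolation.

DFT_7([x, 0, ...]) = [-2, -0.6099+1.7091i, 2.1039-1.4947i, -3.9940-3.7543i, -3.9940+3.7543i, 2.1039+1.4947i, -0.6099-1.7091i]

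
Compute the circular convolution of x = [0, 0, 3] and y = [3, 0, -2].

(x ⊛ y)[n] = Σ(m=0 to 2) x[m] · y[(n-m) mod 3]

Computing each output sample:
(x ⊛ y)[0] = 0
(x ⊛ y)[1] = -6
(x ⊛ y)[2] = 9

x ⊛ y = [0, -6, 9]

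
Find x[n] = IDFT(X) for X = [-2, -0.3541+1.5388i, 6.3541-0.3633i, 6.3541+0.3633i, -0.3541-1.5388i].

x[n] = (1/5) Σ(k=0 to 4) X[k] · e^(2πikn/5)

Computing each x[n]:
x[0] = 2
x[1] = -3
x[2] = 0
x[3] = 1
x[4] = -2

x = [2, -3, 0, 1, -2]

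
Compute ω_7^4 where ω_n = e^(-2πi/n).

ω_7^4 = e^(-2πi·4/7)
= cos(-2π·4/7) + i·sin(-2π·4/7)
= cos(-8π/7) + i·sin(-8π/7)

ω_7^4 = cos(-8π/7) + i·sin(-8π/7) = -0.9010+0.4339i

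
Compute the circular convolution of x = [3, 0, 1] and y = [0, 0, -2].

(x ⊛ y)[n] = Σ(m=0 to 2) x[m] · y[(n-m) mod 3]

Computing each output sample:
(x ⊛ y)[0] = 0
(x ⊛ y)[1] = -2
(x ⊛ y)[2] = -6

x ⊛ y = [0, -2, -6]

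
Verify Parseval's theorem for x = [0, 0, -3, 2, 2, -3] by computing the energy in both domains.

Time domain:
Σ|x[n]|² = |0|² + |0|² + |-3|² + |2|² + |2|² + |-3|² = 26.0000

Frequency domain:
(1/6)Σ|X[k]|² = (1/6)(|-2|² + |-3.0000+1.7321i|² + |4.0000-6.9282i|² + |0|² + |4.0000+6.9282i|² + |-3.0000-1.7321i|²) = (1/6)·156.0000 = 26.0000

Both sides agree, confirming Parseval's theorem.

Σ|x[n]|² = (1/N)Σ|X[k]|² = 26.0000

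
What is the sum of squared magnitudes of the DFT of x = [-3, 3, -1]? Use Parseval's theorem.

Parseval: Σ|x[n]|² = (1/N)Σ|X[k]|², so Σ|X[k]|² = N·Σ|x[n]|² = 3·19.0000

Σ|X[k]|² = N·Σ|x[n]|² = 3·19.0000 = 57.0000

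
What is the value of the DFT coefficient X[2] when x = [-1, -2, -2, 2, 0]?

X[2] = Σ(n=0 to 4) x[n] · ω_5^(2n) where ω_5 = e^(-2πi/5)
= (-1)·ω_5^0 + (-2)·ω_5^2 + (-2)·ω_5^4 + (2)·ω_5^6 + (0)·ω_5^8

X[2] = 0.6180-2.6287i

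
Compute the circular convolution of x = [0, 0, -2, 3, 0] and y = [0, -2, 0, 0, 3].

(x ⊛ y)[n] = Σ(m=0 to 4) x[m] · y[(n-m) mod 5]

Computing each output sample:
(x ⊛ y)[0] = 0
(x ⊛ y)[1] = -6
(x ⊛ y)[2] = 9
(x ⊛ y)[3] = 4
(x ⊛ y)[4] = -6

x ⊛ y = [0, -6, 9, 4, -6]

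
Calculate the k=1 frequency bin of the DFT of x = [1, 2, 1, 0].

X[1] = Σ(n=0 to 3) x[n] · ω_4^(1n) where ω_4 = e^(-2πi/4)
= (1)·ω_4^0 + (2)·ω_4^1 + (1)·ω_4^2 + (0)·ω_4^3

X[1] = -2i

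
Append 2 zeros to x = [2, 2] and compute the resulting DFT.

Original 2-point DFT: [4, 0]
Zero-padded 4-point DFT provides frequency interpolation.

DFT_4([x, 0, ...]) = [4, 2-2i, 0, 2+2i]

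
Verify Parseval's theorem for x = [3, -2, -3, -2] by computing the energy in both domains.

Time domain:
Σ|x[n]|² = |3|² + |-2|² + |-3|² + |-2|² = 26.0000

Frequency domain:
(1/4)Σ|X[k]|² = (1/4)(|-4|² + |6|² + |4|² + |6|²) = (1/4)·104.0000 = 26.0000

Both sides agree, confirming Parseval's theorem.

Σ|x[n]|² = (1/N)Σ|X[k]|² = 26.0000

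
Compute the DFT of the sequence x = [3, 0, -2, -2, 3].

X[k] = Σ(n=0 to 4) x[n] · ω_5^(nk)
where ω_5 = e^(-2πi/5)

Computing each X[k]:
X[0] = 2
X[1] = 7.1631+2.8532i
X[2] = -0.6631+1.7634i
X[3] = -0.6631-1.7634i
X[4] = 7.1631-2.8532i

X = [2, 7.1631+2.8532i, -0.6631+1.7634i, -0.6631-1.7634i, 7.1631-2.8532i]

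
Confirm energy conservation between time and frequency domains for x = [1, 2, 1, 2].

Time domain:
Σ|x[n]|² = |1|² + |2|² + |1|² + |2|² = 10.0000

Frequency domain:
(1/4)Σ|X[k]|² = (1/4)(|6|² + |0|² + |-2|² + |0|²) = (1/4)·40.0000 = 10.0000

Both sides agree, confirming Parseval's theorem.

Σ|x[n]|² = (1/N)Σ|X[k]|² = 10.0000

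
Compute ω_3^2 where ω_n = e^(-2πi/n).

ω_3^2 = e^(-2πi·2/3)
= cos(-2π·2/3) + i·sin(-2π·2/3)
= cos(-4π/3) + i·sin(-4π/3)

ω_3^2 = cos(-4π/3) + i·sin(-4π/3) = -0.5000+0.8660i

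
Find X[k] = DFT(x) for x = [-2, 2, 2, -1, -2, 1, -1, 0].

X[k] = Σ(n=0 to 7) x[n] · ω_8^(nk)
where ω_8 = e^(-2πi/8)

Computing each X[k]:
X[0] = -1
X[1] = 1.4142-3.0000i
X[2] = -5-4i
X[3] = -1.4142+3.0000i
X[4] = -5
X[5] = -1.4142-3.0000i
X[6] = -5+4i
X[7] = 1.4142+3.0000i

X = [-1, 1.4142-3.0000i, -5-4i, -1.4142+3.0000i, -5, -1.4142-3.0000i, -5+4i, 1.4142+3.0000i]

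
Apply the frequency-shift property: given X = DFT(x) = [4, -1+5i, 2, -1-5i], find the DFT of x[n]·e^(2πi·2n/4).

Modulation property: DFT(ω_4^(-2n)·x[n]) = X[(k-2) mod 4], so circularly shift X by 2 positions.

X[k-2] = [2, -1-5i, 4, -1+5i]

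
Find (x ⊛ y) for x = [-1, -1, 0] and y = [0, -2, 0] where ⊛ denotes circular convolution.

(x ⊛ y)[n] = Σ(m=0 to 2) x[m] · y[(n-m) mod 3]

Computing each output sample:
(x ⊛ y)[0] = 0
(x ⊛ y)[1] = 2
(x ⊛ y)[2] = 2

x ⊛ y = [0, 2, 2]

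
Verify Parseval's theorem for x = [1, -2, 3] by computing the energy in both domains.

Time domain:
Σ|x[n]|² = |1|² + |-2|² + |3|² = 14.0000

Frequency domain:
(1/3)Σ|X[k]|² = (1/3)(|2|² + |0.5000+4.3301i|² + |0.5000-4.3301i|²) = (1/3)·42.0000 = 14.0000

Both sides agree, confirming Parseval's theorem.

Σ|x[n]|² = (1/N)Σ|X[k]|² = 14.0000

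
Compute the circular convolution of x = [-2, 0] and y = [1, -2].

(x ⊛ y)[n] = Σ(m=0 to 1) x[m] · y[(n-m) mod 2]

Computing each output sample:
(x ⊛ y)[0] = -2
(x ⊛ y)[1] = 4

x ⊛ y = [-2, 4]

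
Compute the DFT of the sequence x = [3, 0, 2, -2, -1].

X[k] = Σ(n=0 to 4) x[n] · ω_5^(nk)
where ω_5 = e^(-2πi/5)

Computing each X[k]:
X[0] = 2
X[1] = 2.6910-3.3022i
X[2] = 3.8090+3.2164i
X[3] = 3.8090-3.2164i
X[4] = 2.6910+3.3022i

X = [2, 2.6910-3.3022i, 3.8090+3.2164i, 3.8090-3.2164i, 2.6910+3.3022i]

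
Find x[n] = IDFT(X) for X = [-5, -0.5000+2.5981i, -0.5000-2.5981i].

x[n] = (1/3) Σ(k=0 to 2) X[k] · e^(2πikn/3)

Computing each x[n]:
x[0] = -2
x[1] = -3
x[2] = 0

x = [-2, -3, 0]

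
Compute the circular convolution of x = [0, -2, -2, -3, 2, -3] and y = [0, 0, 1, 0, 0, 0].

(x ⊛ y)[n] = Σ(m=0 to 5) x[m] · y[(n-m) mod 6]

Computing each output sample:
(x ⊛ y)[0] = 2
(x ⊛ y)[1] = -3
(x ⊛ y)[2] = 0
(x ⊛ y)[3] = -2
(x ⊛ y)[4] = -2
(x ⊛ y)[5] = -3

x ⊛ y = [2, -3, 0, -2, -2, -3]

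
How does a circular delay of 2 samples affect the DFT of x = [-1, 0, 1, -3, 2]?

Time shift by 2: X_shifted[k] = ω_5^(2k) · X[k]
Shifted x = [-3, 2, -1, 0, 1]

DFT(x[n-2]) = [-1, -1.2639-0.3633i, -5.7361-1.5388i, -5.7361+1.5388i, -1.2639+0.3633i]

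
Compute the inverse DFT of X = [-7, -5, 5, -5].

x[n] = (1/4) Σ(k=0 to 3) X[k] · e^(2πikn/4)

Computing each x[n]:
x[0] = -3
x[1] = -3
x[2] = 2
x[3] = -3

x = [-3, -3, 2, -3]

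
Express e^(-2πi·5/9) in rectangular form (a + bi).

ω_9^5 = e^(-2πi·5/9)
= cos(-2π·5/9) + i·sin(-2π·5/9)
= cos(-10π/9) + i·sin(-10π/9)

ω_9^5 = cos(-10π/9) + i·sin(-10π/9) = -0.9397+0.3420i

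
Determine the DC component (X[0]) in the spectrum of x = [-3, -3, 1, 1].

X[0] = Σ(n=0 to 3) x[n] · ω_4^0 = Σ x[n]
= (-3) + (-3) + (1) + (1)

X[0] = -4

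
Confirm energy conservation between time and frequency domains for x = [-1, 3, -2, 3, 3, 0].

Time domain:
Σ|x[n]|² = |-1|² + |3|² + |-2|² + |3|² + |3|² + |0|² = 32.0000

Frequency domain:
(1/6)Σ|X[k]|² = (1/6)(|6|² + |-3.0000+1.7321i|² + |-6.9282i|² + |-6|² + |6.9282i|² + |-3.0000-1.7321i|²) = (1/6)·192.0000 = 32.0000

Both sides agree, confirming Parseval's theorem.

Σ|x[n]|² = (1/N)Σ|X[k]|² = 32.0000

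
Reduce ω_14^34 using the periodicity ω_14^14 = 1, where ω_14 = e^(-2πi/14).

Since ω_14^14 = 1, powers reduce modulo 14.
34 mod 14 = 6
So ω_14^34 = ω_14^6 = e^(-2πi·6/14)

ω_14^34 = ω_14^6 = -0.9010-0.4339i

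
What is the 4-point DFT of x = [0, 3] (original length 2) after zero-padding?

Original 2-point DFT: [3, -3]
Zero-padded 4-point DFT provides frequency interpolation.

DFT_4([x, 0, ...]) = [3, -3i, -3, 3i]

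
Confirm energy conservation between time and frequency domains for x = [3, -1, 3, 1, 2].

Time domain:
Σ|x[n]|² = |3|² + |-1|² + |3|² + |1|² + |2|² = 24.0000

Frequency domain:
(1/5)Σ|X[k]|² = (1/5)(|8|² + |0.0729+1.6776i|² + |3.4271+3.6655i|² + |3.4271-3.6655i|² + |0.0729-1.6776i|²) = (1/5)·120.0000 = 24.0000

Both sides agree, confirming Parseval's theorem.

Σ|x[n]|² = (1/N)Σ|X[k]|² = 24.0000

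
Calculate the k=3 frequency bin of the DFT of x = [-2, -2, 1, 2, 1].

X[3] = Σ(n=0 to 4) x[n] · ω_5^(3n) where ω_5 = e^(-2πi/5)
= (-2)·ω_5^0 + (-2)·ω_5^3 + (1)·ω_5^6 + (2)·ω_5^9 + (1)·ω_5^12

X[3] = -0.2639-0.8123i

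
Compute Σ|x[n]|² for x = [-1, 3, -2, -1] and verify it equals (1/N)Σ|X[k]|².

Time domain:
Σ|x[n]|² = |-1|² + |3|² + |-2|² + |-1|² = 15.0000

Frequency domain:
(1/4)Σ|X[k]|² = (1/4)(|-1|² + |1-4i|² + |-5|² + |1+4i|²) = (1/4)·60.0000 = 15.0000

Both sides agree, confirming Parseval's theorem.

Σ|x[n]|² = (1/N)Σ|X[k]|² = 15.0000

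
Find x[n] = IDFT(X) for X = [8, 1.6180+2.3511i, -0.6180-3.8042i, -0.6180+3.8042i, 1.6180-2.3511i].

x[n] = (1/5) Σ(k=0 to 4) X[k] · e^(2πikn/5)

Computing each x[n]:
x[0] = 2
x[1] = 2
x[2] = -1
x[3] = 3
x[4] = 2

x = [2, 2, -1, 3, 2]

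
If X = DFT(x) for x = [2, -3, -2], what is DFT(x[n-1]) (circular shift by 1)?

Time shift by 1: X_shifted[k] = ω_3^(1k) · X[k]
Shifted x = [-2, 2, -3]

DFT(x[n-1]) = [-3, -1.5000-4.3301i, -1.5000+4.3301i]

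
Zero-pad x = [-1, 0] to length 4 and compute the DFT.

Original 2-point DFT: [-1, -1]
Zero-padded 4-point DFT provides frequency interpolation.

DFT_4([x, 0, ...]) = [-1, -1, -1, -1]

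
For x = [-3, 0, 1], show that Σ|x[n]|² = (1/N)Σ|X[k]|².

Time domain:
Σ|x[n]|² = |-3|² + |0|² + |1|² = 10.0000

Frequency domain:
(1/3)Σ|X[k]|² = (1/3)(|-2|² + |-3.5000+0.8660i|² + |-3.5000-0.8660i|²) = (1/3)·30.0000 = 10.0000

Both sides agree, confirming Parseval's theorem.

Σ|x[n]|² = (1/N)Σ|X[k]|² = 10.0000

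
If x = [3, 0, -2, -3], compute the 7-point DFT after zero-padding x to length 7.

Original 4-point DFT: [-2, 5-3i, 4, 5+3i]
Zero-padded 7-point DFT provides frequency interpolation.

DFT_7([x, 0, ...]) = [-2, 6.1479+3.2515i, 2.9315-3.2133i, 2.4206+1.3611i, 2.4206-1.3611i, 2.9315+3.2133i, 6.1479-3.2515i]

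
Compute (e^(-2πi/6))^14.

Since ω_6^6 = 1, powers reduce modulo 6.
14 mod 6 = 2
So ω_6^14 = ω_6^2 = e^(-2πi·2/6)

ω_6^14 = ω_6^2 = -0.5000-0.8660i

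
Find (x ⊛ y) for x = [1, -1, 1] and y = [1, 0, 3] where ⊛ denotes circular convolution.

(x ⊛ y)[n] = Σ(m=0 to 2) x[m] · y[(n-m) mod 3]

Computing each output sample:
(x ⊛ y)[0] = -2
(x ⊛ y)[1] = 2
(x ⊛ y)[2] = 4

x ⊛ y = [-2, 2, 4]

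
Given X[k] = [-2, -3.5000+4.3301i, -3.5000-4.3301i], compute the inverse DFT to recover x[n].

x[n] = (1/3) Σ(k=0 to 2) X[k] · e^(2πikn/3)

Computing each x[n]:
x[0] = -3
x[1] = -2
x[2] = 3

x = [-3, -2, 3]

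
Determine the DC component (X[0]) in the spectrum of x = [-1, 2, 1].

X[0] = Σ(n=0 to 2) x[n] · ω_3^0 = Σ x[n]
= (-1) + (2) + (1)

X[0] = 2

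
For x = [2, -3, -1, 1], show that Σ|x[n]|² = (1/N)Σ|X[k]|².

Time domain:
Σ|x[n]|² = |2|² + |-3|² + |-1|² + |1|² = 15.0000

Frequency domain:
(1/4)Σ|X[k]|² = (1/4)(|-1|² + |3+4i|² + |3|² + |3-4i|²) = (1/4)·60.0000 = 15.0000

Both sides agree, confirming Parseval's theorem.

Σ|x[n]|² = (1/N)Σ|X[k]|² = 15.0000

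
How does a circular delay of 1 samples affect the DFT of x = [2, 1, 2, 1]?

Time shift by 1: X_shifted[k] = ω_4^(1k) · X[k]
Shifted x = [1, 2, 1, 2]

DFT(x[n-1]) = [6, 0, -2, 0]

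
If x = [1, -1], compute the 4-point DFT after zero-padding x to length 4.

Original 2-point DFT: [0, 2]
Zero-padded 4-point DFT provides frequency interpolation.

DFT_4([x, 0, ...]) = [0, 1+1i, 2, 1-1i]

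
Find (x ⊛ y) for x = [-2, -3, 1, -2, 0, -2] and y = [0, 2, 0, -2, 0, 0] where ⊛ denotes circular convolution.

(x ⊛ y)[n] = Σ(m=0 to 5) x[m] · y[(n-m) mod 6]

Computing each output sample:
(x ⊛ y)[0] = 0
(x ⊛ y)[1] = -4
(x ⊛ y)[2] = -2
(x ⊛ y)[3] = 6
(x ⊛ y)[4] = 2
(x ⊛ y)[5] = -2

x ⊛ y = [0, -4, -2, 6, 2, -2]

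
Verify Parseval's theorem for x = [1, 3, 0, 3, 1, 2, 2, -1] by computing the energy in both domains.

Time domain:
Σ|x[n]|² = |1|² + |3|² + |0|² + |3|² + |1|² + |2|² + |2|² + |-1|² = 29.0000

Frequency domain:
(1/8)Σ|X[k]|² = (1/8)(|11|² + |-2.1213-1.5355i|² + |-3i|² + |2.1213-5.5355i|² + |-3|² + |2.1213+5.5355i|² + |3i|² + |-2.1213+1.5355i|²) = (1/8)·232.0000 = 29.0000

Both sides agree, confirming Parseval's theorem.

Σ|x[n]|² = (1/N)Σ|X[k]|² = 29.0000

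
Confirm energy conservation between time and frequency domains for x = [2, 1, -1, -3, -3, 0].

Time domain:
Σ|x[n]|² = |2|² + |1|² + |-1|² + |-3|² + |-3|² + |0|² = 24.0000

Frequency domain:
(1/6)Σ|X[k]|² = (1/6)(|-4|² + |7.5000-2.5981i|² + |0.5000+0.8660i|² + |0|² + |0.5000-0.8660i|² + |7.5000+2.5981i|²) = (1/6)·144.0000 = 24.0000

Both sides agree, confirming Parseval's theorem.

Σ|x[n]|² = (1/N)Σ|X[k]|² = 24.0000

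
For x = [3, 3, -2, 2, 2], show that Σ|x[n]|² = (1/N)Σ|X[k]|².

Time domain:
Σ|x[n]|² = |3|² + |3|² + |-2|² + |2|² + |2|² = 30.0000

Frequency domain:
(1/5)Σ|X[k]|² = (1/5)(|8|² + |4.5451+1.4001i|² + |-1.0451-4.3920i|² + |-1.0451+4.3920i|² + |4.5451-1.4001i|²) = (1/5)·150.0000 = 30.0000

Both sides agree, confirming Parseval's theorem.

Σ|x[n]|² = (1/N)Σ|X[k]|² = 30.0000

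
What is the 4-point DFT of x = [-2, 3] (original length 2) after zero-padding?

Original 2-point DFT: [1, -5]
Zero-padded 4-point DFT provides frequency interpolation.

DFT_4([x, 0, ...]) = [1, -2-3i, -5, -2+3i]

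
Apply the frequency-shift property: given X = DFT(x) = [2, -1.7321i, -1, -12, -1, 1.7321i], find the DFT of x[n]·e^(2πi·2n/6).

Modulation property: DFT(ω_6^(-2n)·x[n]) = X[(k-2) mod 6], so circularly shift X by 2 positions.

X[k-2] = [-1, 1.7321i, 2, -1.7321i, -1, -12]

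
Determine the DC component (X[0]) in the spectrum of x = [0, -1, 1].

X[0] = Σ(n=0 to 2) x[n] · ω_3^0 = Σ x[n]
= (0) + (-1) + (1)

X[0] = 0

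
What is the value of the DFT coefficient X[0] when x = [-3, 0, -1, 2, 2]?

X[0] = Σ(n=0 to 4) x[n] · ω_5^0 = Σ x[n]
= (-3) + (0) + (-1) + (2) + (2)

X[0] = 0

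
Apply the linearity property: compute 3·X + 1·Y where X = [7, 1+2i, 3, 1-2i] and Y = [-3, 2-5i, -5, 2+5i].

By linearity: DFT(3x + 1y) = 3·DFT(x) + 1·DFT(y)
= 3·[7, 1+2i, 3, 1-2i] + 1·[-3, 2-5i, -5, 2+5i]

Computing element-wise:
Z[0] = 3·(7) + 1·(-3) = 18
Z[1] = 3·(1+2i) + 1·(2-5i) = 5+1i
Z[2] = 3·(3) + 1·(-5) = 4
Z[3] = 3·(1-2i) + 1·(2+5i) = 5-1i

DFT(3x + 1y) = 3·X + 1·Y = [18, 5+1i, 4, 5-1i]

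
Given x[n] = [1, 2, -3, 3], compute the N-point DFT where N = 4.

X[k] = Σ(n=0 to 3) x[n] · ω_4^(nk)
where ω_4 = e^(-2πi/4)

Computing each X[k]:
X[0] = 3
X[1] = 4+1i
X[2] = -7
X[3] = 4-1i

X = [3, 4+1i, -7, 4-1i]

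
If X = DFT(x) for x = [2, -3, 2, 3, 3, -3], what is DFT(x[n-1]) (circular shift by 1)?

Time shift by 1: X_shifted[k] = ω_6^(1k) · X[k]
Shifted x = [-3, 2, -3, 2, 3, 3]

DFT(x[n-1]) = [4, -2.5000+6.0622i, -3.5000-4.3301i, -10, -3.5000+4.3301i, -2.5000-6.0622i]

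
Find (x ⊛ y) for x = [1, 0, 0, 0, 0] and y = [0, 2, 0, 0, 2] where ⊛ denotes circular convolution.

(x ⊛ y)[n] = Σ(m=0 to 4) x[m] · y[(n-m) mod 5]

Computing each output sample:
(x ⊛ y)[0] = 0
(x ⊛ y)[1] = 2
(x ⊛ y)[2] = 0
(x ⊛ y)[3] = 0
(x ⊛ y)[4] = 2

x ⊛ y = [0, 2, 0, 0, 2]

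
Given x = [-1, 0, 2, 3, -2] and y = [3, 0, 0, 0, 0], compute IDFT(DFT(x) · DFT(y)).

(x ⊛ y)[n] = Σ(m=0 to 4) x[m] · y[(n-m) mod 5]

Computing each output sample:
(x ⊛ y)[0] = -3
(x ⊛ y)[1] = 0
(x ⊛ y)[2] = 6
(x ⊛ y)[3] = 9
(x ⊛ y)[4] = -6

x ⊛ y = [-3, 0, 6, 9, -6]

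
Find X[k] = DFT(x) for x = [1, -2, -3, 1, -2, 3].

X[k] = Σ(n=0 to 5) x[n] · ω_6^(nk)
where ω_6 = e^(-2πi/6)

Computing each X[k]:
X[0] = -2
X[1] = 3.0000+5.1962i
X[2] = 4.0000+3.4641i
X[3] = -6
X[4] = 4.0000-3.4641i
X[5] = 3.0000-5.1962i

X = [-2, 3.0000+5.1962i, 4.0000+3.4641i, -6, 4.0000-3.4641i, 3.0000-5.1962i]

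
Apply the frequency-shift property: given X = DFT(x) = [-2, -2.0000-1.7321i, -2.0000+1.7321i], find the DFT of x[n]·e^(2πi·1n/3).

Modulation property: DFT(ω_3^(-1n)·x[n]) = X[(k-1) mod 3], so circularly shift X by 1 positions.

X[k-1] = [-2.0000+1.7321i, -2, -2.0000-1.7321i]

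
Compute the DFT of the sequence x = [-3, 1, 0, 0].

X[k] = Σ(n=0 to 3) x[n] · ω_4^(nk)
where ω_4 = e^(-2πi/4)

Computing each X[k]:
X[0] = -2
X[1] = -3-1i
X[2] = -4
X[3] = -3+1i

X = [-2, -3-1i, -4, -3+1i]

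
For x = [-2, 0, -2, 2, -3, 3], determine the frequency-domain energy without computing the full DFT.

Parseval: Σ|x[n]|² = (1/N)Σ|X[k]|², so Σ|X[k]|² = N·Σ|x[n]|² = 6·30.0000

Σ|X[k]|² = N·Σ|x[n]|² = 6·30.0000 = 180.0000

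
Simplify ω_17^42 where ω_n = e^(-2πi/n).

Since ω_17^17 = 1, powers reduce modulo 17.
42 mod 17 = 8
So ω_17^42 = ω_17^8 = e^(-2πi·8/17)

ω_17^42 = ω_17^8 = -0.9830-0.1837i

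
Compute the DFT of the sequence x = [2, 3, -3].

X[k] = Σ(n=0 to 2) x[n] · ω_3^(nk)
where ω_3 = e^(-2πi/3)

Computing each X[k]:
X[0] = 2
X[1] = 2.0000-5.1962i
X[2] = 2.0000+5.1962i

X = [2, 2.0000-5.1962i, 2.0000+5.1962i]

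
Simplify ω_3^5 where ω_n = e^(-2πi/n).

Since ω_3^3 = 1, powers reduce modulo 3.
5 mod 3 = 2
So ω_3^5 = ω_3^2 = e^(-2πi·2/3)

ω_3^5 = ω_3^2 = -0.5000+0.8660i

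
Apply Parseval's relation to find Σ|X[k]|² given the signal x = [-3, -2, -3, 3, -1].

Parseval: Σ|x[n]|² = (1/N)Σ|X[k]|², so Σ|X[k]|² = N·Σ|x[n]|² = 5·32.0000

Σ|X[k]|² = N·Σ|x[n]|² = 5·32.0000 = 160.0000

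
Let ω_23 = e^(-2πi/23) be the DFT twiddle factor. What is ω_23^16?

ω_23^16 = e^(-2πi·16/23)
= cos(-2π·16/23) + i·sin(-2π·16/23)
= cos(-32π/23) + i·sin(-32π/23)

ω_23^16 = cos(-32π/23) + i·sin(-32π/23) = -0.3349+0.9423i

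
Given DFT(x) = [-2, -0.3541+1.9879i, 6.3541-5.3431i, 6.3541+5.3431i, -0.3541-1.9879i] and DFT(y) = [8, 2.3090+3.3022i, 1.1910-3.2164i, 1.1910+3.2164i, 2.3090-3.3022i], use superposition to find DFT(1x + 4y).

By linearity: DFT(1x + 4y) = 1·DFT(x) + 4·DFT(y)
= 1·[-2, -0.3541+1.9879i, 6.3541-5.3431i, 6.3541+5.3431i, -0.3541-1.9879i] + 4·[8, 2.3090+3.3022i, 1.1910-3.2164i, 1.1910+3.2164i, 2.3090-3.3022i]

Computing element-wise:
Z[0] = 1·(-2) + 4·(8) = 30
Z[1] = 1·(-0.3541+1.9879i) + 4·(2.3090+3.3022i) = 8.8819+15.1967i
Z[2] = 1·(6.3541-5.3431i) + 4·(1.1910-3.2164i) = 11.1181-18.2087i
Z[3] = 1·(6.3541+5.3431i) + 4·(1.1910+3.2164i) = 11.1181+18.2087i
Z[4] = 1·(-0.3541-1.9879i) + 4·(2.3090-3.3022i) = 8.8819-15.1967i

DFT(1x + 4y) = 1·X + 4·Y = [30, 8.8819+15.1967i, 11.1181-18.2087i, 11.1181+18.2087i, 8.8819-15.1967i]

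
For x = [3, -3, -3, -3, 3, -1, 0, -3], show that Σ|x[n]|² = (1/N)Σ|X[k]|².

Time domain:
Σ|x[n]|² = |3|² + |-3|² + |-3|² + |-3|² + |3|² + |-1|² + |0|² + |-3|² = 55.0000

Frequency domain:
(1/8)Σ|X[k]|² = (1/8)(|-7|² + |-1.4142+4.4142i|² + |9-2i|² + |1.4142-1.5858i|² + |13|² + |1.4142+1.5858i|² + |9+2i|² + |-1.4142-4.4142i|²) = (1/8)·440.0000 = 55.0000

Both sides agree, confirming Parseval's theorem.

Σ|x[n]|² = (1/N)Σ|X[k]|² = 55.0000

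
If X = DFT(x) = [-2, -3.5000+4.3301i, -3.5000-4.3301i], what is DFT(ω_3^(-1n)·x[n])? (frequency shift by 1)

Modulation property: DFT(ω_3^(-1n)·x[n]) = X[(k-1) mod 3], so circularly shift X by 1 positions.

X[k-1] = [-3.5000-4.3301i, -2, -3.5000+4.3301i]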